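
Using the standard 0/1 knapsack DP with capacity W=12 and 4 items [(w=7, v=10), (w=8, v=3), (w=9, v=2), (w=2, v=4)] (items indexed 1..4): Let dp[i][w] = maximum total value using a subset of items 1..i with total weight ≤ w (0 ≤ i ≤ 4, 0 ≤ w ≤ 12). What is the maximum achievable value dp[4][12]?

14

i\w   0   1   2   3   4   5   6   7   8   9  10  11  12
  0   0   0   0   0   0   0   0   0   0   0   0   0   0
  1   0   0   0   0   0   0   0  10  10  10  10  10  10
  2   0   0   0   0   0   0   0  10  10  10  10  10  10
  3   0   0   0   0   0   0   0  10  10  10  10  10  10
  4   0   0   4   4   4   4   4  10  10  14  14  14  14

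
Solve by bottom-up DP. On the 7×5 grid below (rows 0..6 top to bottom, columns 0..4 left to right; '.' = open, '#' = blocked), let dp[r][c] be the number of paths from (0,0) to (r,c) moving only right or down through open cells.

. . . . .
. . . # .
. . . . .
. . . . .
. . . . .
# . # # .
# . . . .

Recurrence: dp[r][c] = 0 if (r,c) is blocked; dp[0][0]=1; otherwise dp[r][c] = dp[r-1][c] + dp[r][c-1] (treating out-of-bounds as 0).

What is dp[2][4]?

r\c   0   1   2   3   4
  0   1   1   1   1   1
  1   1   2   3   0   1
  2   1   3   6   6   7
  3   1   4  10  16  23
  4   1   5  15  31  54
  5   0   5   0   0  54
  6   0   5   5   5  59

7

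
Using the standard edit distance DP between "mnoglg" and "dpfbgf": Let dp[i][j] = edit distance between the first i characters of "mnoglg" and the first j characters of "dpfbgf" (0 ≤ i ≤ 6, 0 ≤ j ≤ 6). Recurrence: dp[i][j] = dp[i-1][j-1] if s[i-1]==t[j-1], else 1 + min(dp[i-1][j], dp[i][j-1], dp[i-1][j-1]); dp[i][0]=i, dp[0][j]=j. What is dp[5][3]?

   ''  d  p  f  b  g  f
''  0  1  2  3  4  5  6
 m  1  1  2  3  4  5  6
 n  2  2  2  3  4  5  6
 o  3  3  3  3  4  5  6
 g  4  4  4  4  4  4  5
 l  5  5  5  5  5  5  5
 g  6  6  6  6  6  5  6

5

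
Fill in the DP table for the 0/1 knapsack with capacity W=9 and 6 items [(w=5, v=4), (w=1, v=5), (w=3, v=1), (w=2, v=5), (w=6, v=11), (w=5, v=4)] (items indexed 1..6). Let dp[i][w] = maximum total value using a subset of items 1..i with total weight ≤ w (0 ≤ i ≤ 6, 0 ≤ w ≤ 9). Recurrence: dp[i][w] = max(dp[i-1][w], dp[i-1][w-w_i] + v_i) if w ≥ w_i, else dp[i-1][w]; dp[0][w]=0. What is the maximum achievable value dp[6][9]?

21

i\w   0   1   2   3   4   5   6   7   8   9
  0   0   0   0   0   0   0   0   0   0   0
  1   0   0   0   0   0   4   4   4   4   4
  2   0   5   5   5   5   5   9   9   9   9
  3   0   5   5   5   6   6   9   9   9  10
  4   0   5   5  10  10  10  11  11  14  14
  5   0   5   5  10  10  10  11  16  16  21
  6   0   5   5  10  10  10  11  16  16  21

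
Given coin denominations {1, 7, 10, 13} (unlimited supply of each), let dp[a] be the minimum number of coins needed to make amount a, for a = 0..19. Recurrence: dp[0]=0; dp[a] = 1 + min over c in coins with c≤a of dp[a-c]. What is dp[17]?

2

 a  0  1  2  3  4  5  6  7  8  9 10 11 12 13 14 15 16 17 18 19
dp  0  1  2  3  4  5  6  1  2  3  1  2  3  1  2  3  4  2  3  4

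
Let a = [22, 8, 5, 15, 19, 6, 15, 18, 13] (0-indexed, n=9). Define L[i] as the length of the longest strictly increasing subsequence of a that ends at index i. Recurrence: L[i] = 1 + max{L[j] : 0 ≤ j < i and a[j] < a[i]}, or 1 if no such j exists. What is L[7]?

   i    0    1    2    3    4    5    6    7    8
a[i]   22    8    5   15   19    6   15   18   13
L[i]    1    1    1    2    3    2    3    4    3

4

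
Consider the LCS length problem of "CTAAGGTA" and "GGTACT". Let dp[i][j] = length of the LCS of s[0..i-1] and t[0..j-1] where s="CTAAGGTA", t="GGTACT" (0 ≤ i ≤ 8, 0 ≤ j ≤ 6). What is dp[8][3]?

3

   ''  G  G  T  A  C  T
''  0  0  0  0  0  0  0
 C  0  0  0  0  0  1  1
 T  0  0  0  1  1  1  2
 A  0  0  0  1  2  2  2
 A  0  0  0  1  2  2  2
 G  0  1  1  1  2  2  2
 G  0  1  2  2  2  2  2
 T  0  1  2  3  3  3  3
 A  0  1  2  3  4  4  4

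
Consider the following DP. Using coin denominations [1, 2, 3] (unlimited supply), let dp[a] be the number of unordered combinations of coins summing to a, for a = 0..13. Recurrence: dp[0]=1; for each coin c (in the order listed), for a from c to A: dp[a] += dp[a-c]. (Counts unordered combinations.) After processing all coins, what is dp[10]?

14

after  coin     0     1     2     3     4     5     6     7     8     9    10    11    12    13
          1     1     1     1     1     1     1     1     1     1     1     1     1     1     1
          2     1     1     2     2     3     3     4     4     5     5     6     6     7     7
          3     1     1     2     3     4     5     7     8    10    12    14    16    19    21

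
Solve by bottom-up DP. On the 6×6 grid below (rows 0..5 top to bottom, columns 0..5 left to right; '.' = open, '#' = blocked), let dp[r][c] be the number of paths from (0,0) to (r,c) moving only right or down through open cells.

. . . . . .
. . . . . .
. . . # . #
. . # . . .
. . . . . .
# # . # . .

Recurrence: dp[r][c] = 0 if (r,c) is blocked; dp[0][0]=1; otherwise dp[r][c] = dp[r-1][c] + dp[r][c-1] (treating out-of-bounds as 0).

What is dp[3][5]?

5

r\c   0   1   2   3   4   5
  0   1   1   1   1   1   1
  1   1   2   3   4   5   6
  2   1   3   6   0   5   0
  3   1   4   0   0   5   5
  4   1   5   5   5  10  15
  5   0   0   5   0  10  25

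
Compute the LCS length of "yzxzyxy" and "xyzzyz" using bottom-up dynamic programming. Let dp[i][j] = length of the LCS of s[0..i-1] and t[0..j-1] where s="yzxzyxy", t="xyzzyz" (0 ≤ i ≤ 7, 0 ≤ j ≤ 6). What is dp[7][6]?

   ''  x  y  z  z  y  z
''  0  0  0  0  0  0  0
 y  0  0  1  1  1  1  1
 z  0  0  1  2  2  2  2
 x  0  1  1  2  2  2  2
 z  0  1  1  2  3  3  3
 y  0  1  2  2  3  4  4
 x  0  1  2  2  3  4  4
 y  0  1  2  2  3  4  4

4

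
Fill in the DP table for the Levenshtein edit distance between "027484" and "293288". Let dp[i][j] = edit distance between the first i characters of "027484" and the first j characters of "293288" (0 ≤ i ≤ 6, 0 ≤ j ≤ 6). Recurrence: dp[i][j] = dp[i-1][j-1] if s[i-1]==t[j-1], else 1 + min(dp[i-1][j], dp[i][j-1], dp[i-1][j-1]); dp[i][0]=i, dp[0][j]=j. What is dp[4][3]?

3

   ''  2  9  3  2  8  8
''  0  1  2  3  4  5  6
 0  1  1  2  3  4  5  6
 2  2  1  2  3  3  4  5
 7  3  2  2  3  4  4  5
 4  4  3  3  3  4  5  5
 8  5  4  4  4  4  4  5
 4  6  5  5  5  5  5  5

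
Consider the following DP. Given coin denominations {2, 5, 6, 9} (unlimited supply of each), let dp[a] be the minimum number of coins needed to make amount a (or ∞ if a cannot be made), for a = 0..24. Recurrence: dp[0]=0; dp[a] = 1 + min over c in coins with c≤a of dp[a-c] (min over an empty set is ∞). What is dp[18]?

 a  0  1  2  3  4  5  6  7  8  9 10 11 12 13 14 15 16 17 18 19 20 21 22 23 24
dp  0  -  1  -  2  1  1  2  2  1  2  2  2  3  2  2  3  3  2  3  3  3  4  3  3
(- denotes ∞ / unreachable)

2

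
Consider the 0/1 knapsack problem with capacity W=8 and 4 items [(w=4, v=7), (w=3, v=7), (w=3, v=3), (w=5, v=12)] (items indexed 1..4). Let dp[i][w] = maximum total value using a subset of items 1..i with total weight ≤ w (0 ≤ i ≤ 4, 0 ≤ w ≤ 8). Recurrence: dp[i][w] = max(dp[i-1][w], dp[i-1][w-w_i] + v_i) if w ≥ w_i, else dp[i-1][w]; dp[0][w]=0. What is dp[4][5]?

12

i\w   0   1   2   3   4   5   6   7   8
  0   0   0   0   0   0   0   0   0   0
  1   0   0   0   0   7   7   7   7   7
  2   0   0   0   7   7   7   7  14  14
  3   0   0   0   7   7   7  10  14  14
  4   0   0   0   7   7  12  12  14  19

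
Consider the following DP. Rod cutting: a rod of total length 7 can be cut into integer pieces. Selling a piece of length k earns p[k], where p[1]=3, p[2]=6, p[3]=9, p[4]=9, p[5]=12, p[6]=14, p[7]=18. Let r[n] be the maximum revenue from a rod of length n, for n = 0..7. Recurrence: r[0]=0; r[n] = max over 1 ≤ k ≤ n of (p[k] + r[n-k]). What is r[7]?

   n    0    1    2    3    4    5    6    7
r[n]    0    3    6    9   12   15   18   21

21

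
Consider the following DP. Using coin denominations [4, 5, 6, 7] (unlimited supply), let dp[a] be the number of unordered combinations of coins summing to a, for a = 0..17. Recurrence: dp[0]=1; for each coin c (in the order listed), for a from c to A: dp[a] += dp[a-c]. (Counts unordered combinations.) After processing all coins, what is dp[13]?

2

after  coin     0     1     2     3     4     5     6     7     8     9    10    11    12    13    14    15    16    17
          4     1     0     0     0     1     0     0     0     1     0     0     0     1     0     0     0     1     0
          5     1     0     0     0     1     1     0     0     1     1     1     0     1     1     1     1     1     1
          6     1     0     0     0     1     1     1     0     1     1     2     1     2     1     2     2     3     2
          7     1     0     0     0     1     1     1     1     1     1     2     2     3     2     3     3     4     4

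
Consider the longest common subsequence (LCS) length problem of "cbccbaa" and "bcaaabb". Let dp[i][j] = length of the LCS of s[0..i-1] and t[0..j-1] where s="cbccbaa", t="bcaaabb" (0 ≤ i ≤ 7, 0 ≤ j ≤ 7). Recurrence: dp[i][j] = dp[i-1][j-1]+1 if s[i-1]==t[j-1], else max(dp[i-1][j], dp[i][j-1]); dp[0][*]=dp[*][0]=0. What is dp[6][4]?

   ''  b  c  a  a  a  b  b
''  0  0  0  0  0  0  0  0
 c  0  0  1  1  1  1  1  1
 b  0  1  1  1  1  1  2  2
 c  0  1  2  2  2  2  2  2
 c  0  1  2  2  2  2  2  2
 b  0  1  2  2  2  2  3  3
 a  0  1  2  3  3  3  3  3
 a  0  1  2  3  4  4  4  4

3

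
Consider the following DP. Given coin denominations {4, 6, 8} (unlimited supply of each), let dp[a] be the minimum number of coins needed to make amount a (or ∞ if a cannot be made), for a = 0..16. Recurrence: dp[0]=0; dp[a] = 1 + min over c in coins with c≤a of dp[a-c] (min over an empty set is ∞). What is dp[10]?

 a  0  1  2  3  4  5  6  7  8  9 10 11 12 13 14 15 16
dp  0  -  -  -  1  -  1  -  1  -  2  -  2  -  2  -  2
(- denotes ∞ / unreachable)

2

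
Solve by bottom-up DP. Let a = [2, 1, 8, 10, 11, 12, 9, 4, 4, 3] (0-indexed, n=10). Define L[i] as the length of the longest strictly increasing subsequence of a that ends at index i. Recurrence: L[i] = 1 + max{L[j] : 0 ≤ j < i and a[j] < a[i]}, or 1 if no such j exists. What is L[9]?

   i    0    1    2    3    4    5    6    7    8    9
a[i]    2    1    8   10   11   12    9    4    4    3
L[i]    1    1    2    3    4    5    3    2    2    2

2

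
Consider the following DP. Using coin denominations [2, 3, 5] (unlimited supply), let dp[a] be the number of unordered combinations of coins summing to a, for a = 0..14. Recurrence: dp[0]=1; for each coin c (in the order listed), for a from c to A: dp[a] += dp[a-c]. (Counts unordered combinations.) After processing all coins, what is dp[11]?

after  coin     0     1     2     3     4     5     6     7     8     9    10    11    12    13    14
          2     1     0     1     0     1     0     1     0     1     0     1     0     1     0     1
          3     1     0     1     1     1     1     2     1     2     2     2     2     3     2     3
          5     1     0     1     1     1     2     2     2     3     3     4     4     5     5     6

4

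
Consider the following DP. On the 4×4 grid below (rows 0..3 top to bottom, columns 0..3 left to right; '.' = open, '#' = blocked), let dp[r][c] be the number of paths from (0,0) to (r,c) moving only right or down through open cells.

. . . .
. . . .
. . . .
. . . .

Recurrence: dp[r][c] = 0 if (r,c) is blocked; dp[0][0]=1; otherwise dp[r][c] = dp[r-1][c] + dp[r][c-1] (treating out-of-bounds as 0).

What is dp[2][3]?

10

r\c   0   1   2   3
  0   1   1   1   1
  1   1   2   3   4
  2   1   3   6  10
  3   1   4  10  20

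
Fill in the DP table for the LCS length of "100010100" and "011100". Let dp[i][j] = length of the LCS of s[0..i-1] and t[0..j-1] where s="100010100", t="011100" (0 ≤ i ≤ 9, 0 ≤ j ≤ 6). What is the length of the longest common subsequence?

5

   ''  0  1  1  1  0  0
''  0  0  0  0  0  0  0
 1  0  0  1  1  1  1  1
 0  0  1  1  1  1  2  2
 0  0  1  1  1  1  2  3
 0  0  1  1  1  1  2  3
 1  0  1  2  2  2  2  3
 0  0  1  2  2  2  3  3
 1  0  1  2  3  3  3  3
 0  0  1  2  3  3  4  4
 0  0  1  2  3  3  4  5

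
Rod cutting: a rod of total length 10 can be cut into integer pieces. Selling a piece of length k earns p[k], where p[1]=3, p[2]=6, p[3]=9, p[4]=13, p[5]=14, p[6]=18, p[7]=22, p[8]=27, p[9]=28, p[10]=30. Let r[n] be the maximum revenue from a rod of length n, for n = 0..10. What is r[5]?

   n    0    1    2    3    4    5    6    7    8    9   10
r[n]    0    3    6    9   13   16   19   22   27   30   33

16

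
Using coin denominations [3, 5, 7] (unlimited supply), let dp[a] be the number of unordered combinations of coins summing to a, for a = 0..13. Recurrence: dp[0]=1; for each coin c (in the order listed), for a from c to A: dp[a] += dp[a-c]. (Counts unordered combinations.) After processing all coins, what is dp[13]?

after  coin     0     1     2     3     4     5     6     7     8     9    10    11    12    13
          3     1     0     0     1     0     0     1     0     0     1     0     0     1     0
          5     1     0     0     1     0     1     1     0     1     1     1     1     1     1
          7     1     0     0     1     0     1     1     1     1     1     2     1     2     2

2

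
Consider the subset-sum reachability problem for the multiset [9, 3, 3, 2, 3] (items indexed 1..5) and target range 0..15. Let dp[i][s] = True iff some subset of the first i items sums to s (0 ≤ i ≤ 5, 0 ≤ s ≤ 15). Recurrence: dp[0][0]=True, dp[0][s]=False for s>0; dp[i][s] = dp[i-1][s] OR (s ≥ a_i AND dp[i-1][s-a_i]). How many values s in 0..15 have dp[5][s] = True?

11

i\s   0   1   2   3   4   5   6   7   8   9  10  11  12  13  14  15
  0   T   F   F   F   F   F   F   F   F   F   F   F   F   F   F   F
  1   T   F   F   F   F   F   F   F   F   T   F   F   F   F   F   F
  2   T   F   F   T   F   F   F   F   F   T   F   F   T   F   F   F
  3   T   F   F   T   F   F   T   F   F   T   F   F   T   F   F   T
  4   T   F   T   T   F   T   T   F   T   T   F   T   T   F   T   T
  5   T   F   T   T   F   T   T   F   T   T   F   T   T   F   T   T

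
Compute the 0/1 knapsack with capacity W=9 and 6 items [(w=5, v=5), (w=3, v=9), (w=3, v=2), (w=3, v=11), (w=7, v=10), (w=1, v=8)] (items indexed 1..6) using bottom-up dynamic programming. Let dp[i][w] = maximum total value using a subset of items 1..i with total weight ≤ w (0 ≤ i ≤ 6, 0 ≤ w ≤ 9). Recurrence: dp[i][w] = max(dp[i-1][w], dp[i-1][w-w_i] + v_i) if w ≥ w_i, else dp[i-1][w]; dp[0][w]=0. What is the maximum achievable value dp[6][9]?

28

i\w   0   1   2   3   4   5   6   7   8   9
  0   0   0   0   0   0   0   0   0   0   0
  1   0   0   0   0   0   5   5   5   5   5
  2   0   0   0   9   9   9   9   9  14  14
  3   0   0   0   9   9   9  11  11  14  14
  4   0   0   0  11  11  11  20  20  20  22
  5   0   0   0  11  11  11  20  20  20  22
  6   0   8   8  11  19  19  20  28  28  28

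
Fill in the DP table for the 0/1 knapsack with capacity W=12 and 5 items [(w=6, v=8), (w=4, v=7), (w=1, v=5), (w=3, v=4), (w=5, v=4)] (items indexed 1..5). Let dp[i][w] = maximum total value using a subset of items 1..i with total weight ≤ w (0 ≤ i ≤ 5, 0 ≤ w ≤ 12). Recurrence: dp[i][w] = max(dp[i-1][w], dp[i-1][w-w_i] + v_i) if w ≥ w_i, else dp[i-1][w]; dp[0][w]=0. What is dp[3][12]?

20

i\w   0   1   2   3   4   5   6   7   8   9  10  11  12
  0   0   0   0   0   0   0   0   0   0   0   0   0   0
  1   0   0   0   0   0   0   8   8   8   8   8   8   8
  2   0   0   0   0   7   7   8   8   8   8  15  15  15
  3   0   5   5   5   7  12  12  13  13  13  15  20  20
  4   0   5   5   5   9  12  12  13  16  16  17  20  20
  5   0   5   5   5   9  12  12  13  16  16  17  20  20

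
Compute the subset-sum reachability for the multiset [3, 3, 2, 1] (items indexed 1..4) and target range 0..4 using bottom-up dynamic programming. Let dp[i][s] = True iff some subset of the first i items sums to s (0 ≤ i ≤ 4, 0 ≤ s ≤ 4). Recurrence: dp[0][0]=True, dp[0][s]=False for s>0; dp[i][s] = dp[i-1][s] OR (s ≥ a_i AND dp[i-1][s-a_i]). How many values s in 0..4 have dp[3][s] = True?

i\s   0   1   2   3   4
  0   T   F   F   F   F
  1   T   F   F   T   F
  2   T   F   F   T   F
  3   T   F   T   T   F
  4   T   T   T   T   T

3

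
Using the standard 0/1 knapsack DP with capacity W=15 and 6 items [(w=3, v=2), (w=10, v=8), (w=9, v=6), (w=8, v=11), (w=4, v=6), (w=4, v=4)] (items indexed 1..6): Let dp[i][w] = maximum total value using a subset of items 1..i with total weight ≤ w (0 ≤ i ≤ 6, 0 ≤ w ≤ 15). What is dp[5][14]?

i\w   0   1   2   3   4   5   6   7   8   9  10  11  12  13  14  15
  0   0   0   0   0   0   0   0   0   0   0   0   0   0   0   0   0
  1   0   0   0   2   2   2   2   2   2   2   2   2   2   2   2   2
  2   0   0   0   2   2   2   2   2   2   2   8   8   8  10  10  10
  3   0   0   0   2   2   2   2   2   2   6   8   8   8  10  10  10
  4   0   0   0   2   2   2   2   2  11  11  11  13  13  13  13  13
  5   0   0   0   2   6   6   6   8  11  11  11  13  17  17  17  19
  6   0   0   0   2   6   6   6   8  11  11  11  13  17  17  17  19

17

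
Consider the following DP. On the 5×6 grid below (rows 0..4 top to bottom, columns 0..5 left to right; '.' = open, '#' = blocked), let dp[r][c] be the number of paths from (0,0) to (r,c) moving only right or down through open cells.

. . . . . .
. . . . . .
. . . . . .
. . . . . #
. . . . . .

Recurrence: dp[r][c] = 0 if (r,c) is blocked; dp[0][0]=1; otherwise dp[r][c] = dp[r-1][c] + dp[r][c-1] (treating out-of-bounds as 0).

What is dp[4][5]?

70

r\c   0   1   2   3   4   5
  0   1   1   1   1   1   1
  1   1   2   3   4   5   6
  2   1   3   6  10  15  21
  3   1   4  10  20  35   0
  4   1   5  15  35  70  70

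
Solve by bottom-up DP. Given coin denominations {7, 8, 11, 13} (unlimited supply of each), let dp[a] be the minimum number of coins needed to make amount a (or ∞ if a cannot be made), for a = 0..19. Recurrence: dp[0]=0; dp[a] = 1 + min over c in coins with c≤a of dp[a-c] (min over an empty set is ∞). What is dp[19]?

 a  0  1  2  3  4  5  6  7  8  9 10 11 12 13 14 15 16 17 18 19
dp  0  -  -  -  -  -  -  1  1  -  -  1  -  1  2  2  2  -  2  2
(- denotes ∞ / unreachable)

2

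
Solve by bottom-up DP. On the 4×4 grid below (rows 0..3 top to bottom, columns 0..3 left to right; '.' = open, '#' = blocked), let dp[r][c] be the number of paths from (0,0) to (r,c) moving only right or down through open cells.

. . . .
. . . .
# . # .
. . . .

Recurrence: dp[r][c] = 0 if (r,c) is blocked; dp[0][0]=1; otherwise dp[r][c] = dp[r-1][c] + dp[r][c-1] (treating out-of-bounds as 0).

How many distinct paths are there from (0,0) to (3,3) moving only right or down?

6

r\c   0   1   2   3
  0   1   1   1   1
  1   1   2   3   4
  2   0   2   0   4
  3   0   2   2   6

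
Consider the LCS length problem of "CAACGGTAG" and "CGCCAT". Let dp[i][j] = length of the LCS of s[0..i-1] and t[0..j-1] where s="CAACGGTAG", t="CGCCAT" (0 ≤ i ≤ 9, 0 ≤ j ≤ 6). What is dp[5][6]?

   ''  C  G  C  C  A  T
''  0  0  0  0  0  0  0
 C  0  1  1  1  1  1  1
 A  0  1  1  1  1  2  2
 A  0  1  1  1  1  2  2
 C  0  1  1  2  2  2  2
 G  0  1  2  2  2  2  2
 G  0  1  2  2  2  2  2
 T  0  1  2  2  2  2  3
 A  0  1  2  2  2  3  3
 G  0  1  2  2  2  3  3

2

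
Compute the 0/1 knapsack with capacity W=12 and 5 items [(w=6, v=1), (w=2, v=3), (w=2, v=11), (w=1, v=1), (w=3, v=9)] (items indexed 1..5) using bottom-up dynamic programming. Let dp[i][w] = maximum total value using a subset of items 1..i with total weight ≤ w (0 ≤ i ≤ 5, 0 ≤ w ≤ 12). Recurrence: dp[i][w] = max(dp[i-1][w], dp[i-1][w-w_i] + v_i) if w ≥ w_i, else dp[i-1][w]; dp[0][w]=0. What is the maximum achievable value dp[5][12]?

24

i\w   0   1   2   3   4   5   6   7   8   9  10  11  12
  0   0   0   0   0   0   0   0   0   0   0   0   0   0
  1   0   0   0   0   0   0   1   1   1   1   1   1   1
  2   0   0   3   3   3   3   3   3   4   4   4   4   4
  3   0   0  11  11  14  14  14  14  14  14  15  15  15
  4   0   1  11  12  14  15  15  15  15  15  15  16  16
  5   0   1  11  12  14  20  21  23  24  24  24  24  24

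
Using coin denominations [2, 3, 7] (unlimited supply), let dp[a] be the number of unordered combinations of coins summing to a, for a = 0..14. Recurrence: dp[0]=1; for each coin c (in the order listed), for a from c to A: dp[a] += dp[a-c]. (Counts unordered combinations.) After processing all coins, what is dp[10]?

3

after  coin     0     1     2     3     4     5     6     7     8     9    10    11    12    13    14
          2     1     0     1     0     1     0     1     0     1     0     1     0     1     0     1
          3     1     0     1     1     1     1     2     1     2     2     2     2     3     2     3
          7     1     0     1     1     1     1     2     2     2     3     3     3     4     4     5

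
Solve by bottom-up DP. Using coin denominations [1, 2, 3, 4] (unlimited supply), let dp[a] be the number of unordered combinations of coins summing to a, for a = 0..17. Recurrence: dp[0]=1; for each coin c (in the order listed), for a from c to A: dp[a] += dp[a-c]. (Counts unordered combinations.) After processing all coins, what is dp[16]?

64

after  coin     0     1     2     3     4     5     6     7     8     9    10    11    12    13    14    15    16    17
          1     1     1     1     1     1     1     1     1     1     1     1     1     1     1     1     1     1     1
          2     1     1     2     2     3     3     4     4     5     5     6     6     7     7     8     8     9     9
          3     1     1     2     3     4     5     7     8    10    12    14    16    19    21    24    27    30    33
          4     1     1     2     3     5     6     9    11    15    18    23    27    34    39    47    54    64    72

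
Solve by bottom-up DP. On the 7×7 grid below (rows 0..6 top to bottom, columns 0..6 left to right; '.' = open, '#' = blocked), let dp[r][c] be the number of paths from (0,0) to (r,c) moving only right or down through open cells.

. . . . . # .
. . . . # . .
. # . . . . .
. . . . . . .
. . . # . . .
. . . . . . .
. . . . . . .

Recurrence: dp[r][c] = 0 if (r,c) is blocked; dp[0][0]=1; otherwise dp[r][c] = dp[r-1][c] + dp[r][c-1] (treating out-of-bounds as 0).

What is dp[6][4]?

r\c   0   1   2   3   4   5   6
  0   1   1   1   1   1   0   0
  1   1   2   3   4   0   0   0
  2   1   0   3   7   7   7   7
  3   1   1   4  11  18  25  32
  4   1   2   6   0  18  43  75
  5   1   3   9   9  27  70 145
  6   1   4  13  22  49 119 264

49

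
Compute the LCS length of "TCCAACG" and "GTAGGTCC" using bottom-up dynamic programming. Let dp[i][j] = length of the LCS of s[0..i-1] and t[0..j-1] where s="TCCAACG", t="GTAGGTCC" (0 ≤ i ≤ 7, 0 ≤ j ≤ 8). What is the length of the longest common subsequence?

   ''  G  T  A  G  G  T  C  C
''  0  0  0  0  0  0  0  0  0
 T  0  0  1  1  1  1  1  1  1
 C  0  0  1  1  1  1  1  2  2
 C  0  0  1  1  1  1  1  2  3
 A  0  0  1  2  2  2  2  2  3
 A  0  0  1  2  2  2  2  2  3
 C  0  0  1  2  2  2  2  3  3
 G  0  1  1  2  3  3  3  3  3

3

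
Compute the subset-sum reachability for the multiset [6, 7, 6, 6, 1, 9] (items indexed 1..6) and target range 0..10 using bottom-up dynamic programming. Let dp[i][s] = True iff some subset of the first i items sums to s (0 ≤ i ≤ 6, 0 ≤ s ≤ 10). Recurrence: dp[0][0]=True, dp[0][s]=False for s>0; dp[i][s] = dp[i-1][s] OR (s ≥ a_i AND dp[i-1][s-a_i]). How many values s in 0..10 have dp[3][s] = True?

i\s   0   1   2   3   4   5   6   7   8   9  10
  0   T   F   F   F   F   F   F   F   F   F   F
  1   T   F   F   F   F   F   T   F   F   F   F
  2   T   F   F   F   F   F   T   T   F   F   F
  3   T   F   F   F   F   F   T   T   F   F   F
  4   T   F   F   F   F   F   T   T   F   F   F
  5   T   T   F   F   F   F   T   T   T   F   F
  6   T   T   F   F   F   F   T   T   T   T   T

3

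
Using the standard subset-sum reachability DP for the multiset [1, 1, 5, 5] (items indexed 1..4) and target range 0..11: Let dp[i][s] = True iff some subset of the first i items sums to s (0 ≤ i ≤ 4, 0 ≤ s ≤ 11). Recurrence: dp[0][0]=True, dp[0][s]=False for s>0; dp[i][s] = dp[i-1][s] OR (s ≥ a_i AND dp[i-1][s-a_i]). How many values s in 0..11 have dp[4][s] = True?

i\s   0   1   2   3   4   5   6   7   8   9  10  11
  0   T   F   F   F   F   F   F   F   F   F   F   F
  1   T   T   F   F   F   F   F   F   F   F   F   F
  2   T   T   T   F   F   F   F   F   F   F   F   F
  3   T   T   T   F   F   T   T   T   F   F   F   F
  4   T   T   T   F   F   T   T   T   F   F   T   T

8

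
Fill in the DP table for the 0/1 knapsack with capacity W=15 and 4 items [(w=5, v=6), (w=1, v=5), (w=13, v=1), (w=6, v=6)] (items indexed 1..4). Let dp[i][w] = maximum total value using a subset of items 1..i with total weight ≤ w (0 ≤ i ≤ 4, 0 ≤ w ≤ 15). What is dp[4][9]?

11

i\w   0   1   2   3   4   5   6   7   8   9  10  11  12  13  14  15
  0   0   0   0   0   0   0   0   0   0   0   0   0   0   0   0   0
  1   0   0   0   0   0   6   6   6   6   6   6   6   6   6   6   6
  2   0   5   5   5   5   6  11  11  11  11  11  11  11  11  11  11
  3   0   5   5   5   5   6  11  11  11  11  11  11  11  11  11  11
  4   0   5   5   5   5   6  11  11  11  11  11  12  17  17  17  17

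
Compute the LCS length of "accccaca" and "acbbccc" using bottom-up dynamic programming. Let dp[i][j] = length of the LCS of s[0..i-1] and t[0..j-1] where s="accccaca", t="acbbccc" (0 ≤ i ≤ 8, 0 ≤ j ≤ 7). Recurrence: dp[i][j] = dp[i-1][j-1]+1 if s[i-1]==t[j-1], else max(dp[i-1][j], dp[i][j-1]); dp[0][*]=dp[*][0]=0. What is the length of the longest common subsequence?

   ''  a  c  b  b  c  c  c
''  0  0  0  0  0  0  0  0
 a  0  1  1  1  1  1  1  1
 c  0  1  2  2  2  2  2  2
 c  0  1  2  2  2  3  3  3
 c  0  1  2  2  2  3  4  4
 c  0  1  2  2  2  3  4  5
 a  0  1  2  2  2  3  4  5
 c  0  1  2  2  2  3  4  5
 a  0  1  2  2  2  3  4  5

5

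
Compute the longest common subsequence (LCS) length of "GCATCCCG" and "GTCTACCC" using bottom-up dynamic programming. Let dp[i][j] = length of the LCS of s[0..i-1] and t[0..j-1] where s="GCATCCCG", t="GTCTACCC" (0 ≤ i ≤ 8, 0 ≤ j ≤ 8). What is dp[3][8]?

   ''  G  T  C  T  A  C  C  C
''  0  0  0  0  0  0  0  0  0
 G  0  1  1  1  1  1  1  1  1
 C  0  1  1  2  2  2  2  2  2
 A  0  1  1  2  2  3  3  3  3
 T  0  1  2  2  3  3  3  3  3
 C  0  1  2  3  3  3  4  4  4
 C  0  1  2  3  3  3  4  5  5
 C  0  1  2  3  3  3  4  5  6
 G  0  1  2  3  3  3  4  5  6

3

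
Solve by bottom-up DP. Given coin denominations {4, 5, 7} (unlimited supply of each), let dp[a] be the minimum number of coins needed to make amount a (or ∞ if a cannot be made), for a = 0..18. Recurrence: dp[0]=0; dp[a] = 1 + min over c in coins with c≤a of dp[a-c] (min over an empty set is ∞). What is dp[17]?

 a  0  1  2  3  4  5  6  7  8  9 10 11 12 13 14 15 16 17 18
dp  0  -  -  -  1  1  -  1  2  2  2  2  2  3  2  3  3  3  3
(- denotes ∞ / unreachable)

3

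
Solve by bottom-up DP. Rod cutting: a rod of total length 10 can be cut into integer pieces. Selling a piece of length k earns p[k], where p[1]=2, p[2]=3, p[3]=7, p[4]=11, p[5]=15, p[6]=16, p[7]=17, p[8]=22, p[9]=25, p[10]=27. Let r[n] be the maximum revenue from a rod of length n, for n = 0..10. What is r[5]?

15

   n    0    1    2    3    4    5    6    7    8    9   10
r[n]    0    2    4    7   11   15   17   19   22   26   30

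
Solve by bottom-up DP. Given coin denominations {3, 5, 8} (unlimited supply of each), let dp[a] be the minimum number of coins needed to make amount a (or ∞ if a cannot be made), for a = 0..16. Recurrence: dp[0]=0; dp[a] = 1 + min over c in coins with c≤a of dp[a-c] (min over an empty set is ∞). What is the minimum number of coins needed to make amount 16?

2

 a  0  1  2  3  4  5  6  7  8  9 10 11 12 13 14 15 16
dp  0  -  -  1  -  1  2  -  1  3  2  2  4  2  3  3  2
(- denotes ∞ / unreachable)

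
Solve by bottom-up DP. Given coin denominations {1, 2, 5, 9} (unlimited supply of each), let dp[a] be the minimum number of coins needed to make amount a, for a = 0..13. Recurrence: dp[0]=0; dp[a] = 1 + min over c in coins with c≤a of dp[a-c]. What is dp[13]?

 a  0  1  2  3  4  5  6  7  8  9 10 11 12 13
dp  0  1  1  2  2  1  2  2  3  1  2  2  3  3

3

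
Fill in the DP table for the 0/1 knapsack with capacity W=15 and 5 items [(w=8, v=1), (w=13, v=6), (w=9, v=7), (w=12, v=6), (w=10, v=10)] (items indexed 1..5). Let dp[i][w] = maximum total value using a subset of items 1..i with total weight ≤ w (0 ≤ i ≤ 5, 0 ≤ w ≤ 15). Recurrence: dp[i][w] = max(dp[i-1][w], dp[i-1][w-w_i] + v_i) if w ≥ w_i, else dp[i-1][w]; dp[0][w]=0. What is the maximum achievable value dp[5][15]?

10

i\w   0   1   2   3   4   5   6   7   8   9  10  11  12  13  14  15
  0   0   0   0   0   0   0   0   0   0   0   0   0   0   0   0   0
  1   0   0   0   0   0   0   0   0   1   1   1   1   1   1   1   1
  2   0   0   0   0   0   0   0   0   1   1   1   1   1   6   6   6
  3   0   0   0   0   0   0   0   0   1   7   7   7   7   7   7   7
  4   0   0   0   0   0   0   0   0   1   7   7   7   7   7   7   7
  5   0   0   0   0   0   0   0   0   1   7  10  10  10  10  10  10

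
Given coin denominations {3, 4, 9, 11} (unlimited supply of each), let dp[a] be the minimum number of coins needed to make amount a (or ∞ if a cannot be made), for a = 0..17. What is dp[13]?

 a  0  1  2  3  4  5  6  7  8  9 10 11 12 13 14 15 16 17
dp  0  -  -  1  1  -  2  2  2  1  3  1  2  2  2  2  3  3
(- denotes ∞ / unreachable)

2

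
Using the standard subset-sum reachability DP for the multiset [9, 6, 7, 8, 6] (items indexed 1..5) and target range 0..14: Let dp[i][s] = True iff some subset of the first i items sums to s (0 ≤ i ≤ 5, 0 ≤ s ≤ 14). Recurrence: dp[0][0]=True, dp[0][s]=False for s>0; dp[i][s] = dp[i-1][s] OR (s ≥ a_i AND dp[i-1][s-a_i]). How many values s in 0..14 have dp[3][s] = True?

5

i\s   0   1   2   3   4   5   6   7   8   9  10  11  12  13  14
  0   T   F   F   F   F   F   F   F   F   F   F   F   F   F   F
  1   T   F   F   F   F   F   F   F   F   T   F   F   F   F   F
  2   T   F   F   F   F   F   T   F   F   T   F   F   F   F   F
  3   T   F   F   F   F   F   T   T   F   T   F   F   F   T   F
  4   T   F   F   F   F   F   T   T   T   T   F   F   F   T   T
  5   T   F   F   F   F   F   T   T   T   T   F   F   T   T   T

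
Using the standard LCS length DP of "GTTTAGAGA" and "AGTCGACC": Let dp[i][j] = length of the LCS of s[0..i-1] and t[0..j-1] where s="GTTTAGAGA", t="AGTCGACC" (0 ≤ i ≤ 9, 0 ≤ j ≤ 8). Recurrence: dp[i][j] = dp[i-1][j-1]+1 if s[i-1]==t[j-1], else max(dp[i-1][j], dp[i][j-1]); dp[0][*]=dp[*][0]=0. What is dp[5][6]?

3

   ''  A  G  T  C  G  A  C  C
''  0  0  0  0  0  0  0  0  0
 G  0  0  1  1  1  1  1  1  1
 T  0  0  1  2  2  2  2  2  2
 T  0  0  1  2  2  2  2  2  2
 T  0  0  1  2  2  2  2  2  2
 A  0  1  1  2  2  2  3  3  3
 G  0  1  2  2  2  3  3  3  3
 A  0  1  2  2  2  3  4  4  4
 G  0  1  2  2  2  3  4  4  4
 A  0  1  2  2  2  3  4  4  4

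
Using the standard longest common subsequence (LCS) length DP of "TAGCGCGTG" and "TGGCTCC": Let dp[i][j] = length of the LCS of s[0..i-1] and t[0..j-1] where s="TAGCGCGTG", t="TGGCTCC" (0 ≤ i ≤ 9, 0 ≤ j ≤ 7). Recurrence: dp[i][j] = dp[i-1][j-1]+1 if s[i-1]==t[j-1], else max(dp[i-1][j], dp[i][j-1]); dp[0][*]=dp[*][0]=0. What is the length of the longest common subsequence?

   ''  T  G  G  C  T  C  C
''  0  0  0  0  0  0  0  0
 T  0  1  1  1  1  1  1  1
 A  0  1  1  1  1  1  1  1
 G  0  1  2  2  2  2  2  2
 C  0  1  2  2  3  3  3  3
 G  0  1  2  3  3  3  3  3
 C  0  1  2  3  4  4  4  4
 G  0  1  2  3  4  4  4  4
 T  0  1  2  3  4  5  5  5
 G  0  1  2  3  4  5  5  5

5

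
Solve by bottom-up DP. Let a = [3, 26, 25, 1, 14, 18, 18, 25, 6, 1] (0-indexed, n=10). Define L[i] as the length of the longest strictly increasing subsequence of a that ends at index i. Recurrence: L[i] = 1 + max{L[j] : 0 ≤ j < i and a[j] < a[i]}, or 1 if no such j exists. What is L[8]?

2

   i    0    1    2    3    4    5    6    7    8    9
a[i]    3   26   25    1   14   18   18   25    6    1
L[i]    1    2    2    1    2    3    3    4    2    1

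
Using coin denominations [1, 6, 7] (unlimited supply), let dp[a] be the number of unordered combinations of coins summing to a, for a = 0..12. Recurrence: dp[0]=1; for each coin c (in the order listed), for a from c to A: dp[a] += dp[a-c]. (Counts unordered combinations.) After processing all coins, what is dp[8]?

3

after  coin     0     1     2     3     4     5     6     7     8     9    10    11    12
          1     1     1     1     1     1     1     1     1     1     1     1     1     1
          6     1     1     1     1     1     1     2     2     2     2     2     2     3
          7     1     1     1     1     1     1     2     3     3     3     3     3     4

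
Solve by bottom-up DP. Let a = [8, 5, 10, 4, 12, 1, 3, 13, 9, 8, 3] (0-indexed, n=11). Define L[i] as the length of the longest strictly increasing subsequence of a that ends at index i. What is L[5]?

1

   i    0    1    2    3    4    5    6    7    8    9   10
a[i]    8    5   10    4   12    1    3   13    9    8    3
L[i]    1    1    2    1    3    1    2    4    3    3    2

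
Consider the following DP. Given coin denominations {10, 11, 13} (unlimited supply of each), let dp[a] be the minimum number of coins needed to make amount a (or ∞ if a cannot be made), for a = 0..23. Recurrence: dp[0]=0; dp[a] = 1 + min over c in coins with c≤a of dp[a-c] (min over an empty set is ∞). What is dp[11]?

1

 a  0  1  2  3  4  5  6  7  8  9 10 11 12 13 14 15 16 17 18 19 20 21 22 23
dp  0  -  -  -  -  -  -  -  -  -  1  1  -  1  -  -  -  -  -  -  2  2  2  2
(- denotes ∞ / unreachable)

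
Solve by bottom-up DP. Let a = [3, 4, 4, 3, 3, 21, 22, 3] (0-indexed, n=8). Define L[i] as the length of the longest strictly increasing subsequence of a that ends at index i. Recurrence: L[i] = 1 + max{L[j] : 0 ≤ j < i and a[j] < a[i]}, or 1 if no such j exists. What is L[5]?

3

   i    0    1    2    3    4    5    6    7
a[i]    3    4    4    3    3   21   22    3
L[i]    1    2    2    1    1    3    4    1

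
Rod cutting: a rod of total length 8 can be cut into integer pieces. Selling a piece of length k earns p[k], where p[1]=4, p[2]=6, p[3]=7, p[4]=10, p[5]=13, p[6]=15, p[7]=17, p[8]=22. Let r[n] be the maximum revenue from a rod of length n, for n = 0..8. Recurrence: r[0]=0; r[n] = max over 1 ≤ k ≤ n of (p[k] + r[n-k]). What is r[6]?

   n    0    1    2    3    4    5    6    7    8
r[n]    0    4    8   12   16   20   24   28   32

24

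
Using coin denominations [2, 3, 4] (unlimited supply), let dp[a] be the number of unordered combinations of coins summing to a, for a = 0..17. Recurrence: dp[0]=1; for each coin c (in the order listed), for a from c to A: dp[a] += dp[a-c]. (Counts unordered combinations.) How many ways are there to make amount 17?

after  coin     0     1     2     3     4     5     6     7     8     9    10    11    12    13    14    15    16    17
          2     1     0     1     0     1     0     1     0     1     0     1     0     1     0     1     0     1     0
          3     1     0     1     1     1     1     2     1     2     2     2     2     3     2     3     3     3     3
          4     1     0     1     1     2     1     3     2     4     3     5     4     7     5     8     7    10     8

8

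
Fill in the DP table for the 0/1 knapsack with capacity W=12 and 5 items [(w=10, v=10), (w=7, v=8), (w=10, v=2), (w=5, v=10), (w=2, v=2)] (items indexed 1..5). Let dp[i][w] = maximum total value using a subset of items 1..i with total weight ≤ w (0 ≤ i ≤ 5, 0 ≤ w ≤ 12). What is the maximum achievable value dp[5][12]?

i\w   0   1   2   3   4   5   6   7   8   9  10  11  12
  0   0   0   0   0   0   0   0   0   0   0   0   0   0
  1   0   0   0   0   0   0   0   0   0   0  10  10  10
  2   0   0   0   0   0   0   0   8   8   8  10  10  10
  3   0   0   0   0   0   0   0   8   8   8  10  10  10
  4   0   0   0   0   0  10  10  10  10  10  10  10  18
  5   0   0   2   2   2  10  10  12  12  12  12  12  18

18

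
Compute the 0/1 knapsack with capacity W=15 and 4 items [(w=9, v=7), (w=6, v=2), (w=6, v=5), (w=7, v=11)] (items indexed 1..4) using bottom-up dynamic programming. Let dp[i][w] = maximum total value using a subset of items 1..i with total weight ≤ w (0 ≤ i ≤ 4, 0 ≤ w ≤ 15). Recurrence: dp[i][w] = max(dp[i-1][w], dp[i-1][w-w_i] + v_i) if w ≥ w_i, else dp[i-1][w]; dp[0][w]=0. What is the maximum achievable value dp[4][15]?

i\w   0   1   2   3   4   5   6   7   8   9  10  11  12  13  14  15
  0   0   0   0   0   0   0   0   0   0   0   0   0   0   0   0   0
  1   0   0   0   0   0   0   0   0   0   7   7   7   7   7   7   7
  2   0   0   0   0   0   0   2   2   2   7   7   7   7   7   7   9
  3   0   0   0   0   0   0   5   5   5   7   7   7   7   7   7  12
  4   0   0   0   0   0   0   5  11  11  11  11  11  11  16  16  16

16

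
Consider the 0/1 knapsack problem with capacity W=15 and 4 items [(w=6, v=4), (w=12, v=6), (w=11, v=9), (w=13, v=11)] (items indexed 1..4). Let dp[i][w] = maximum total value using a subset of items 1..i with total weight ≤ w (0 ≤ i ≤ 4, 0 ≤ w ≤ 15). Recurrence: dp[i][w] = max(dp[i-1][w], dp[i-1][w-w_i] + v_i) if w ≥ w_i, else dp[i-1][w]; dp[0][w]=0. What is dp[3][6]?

i\w   0   1   2   3   4   5   6   7   8   9  10  11  12  13  14  15
  0   0   0   0   0   0   0   0   0   0   0   0   0   0   0   0   0
  1   0   0   0   0   0   0   4   4   4   4   4   4   4   4   4   4
  2   0   0   0   0   0   0   4   4   4   4   4   4   6   6   6   6
  3   0   0   0   0   0   0   4   4   4   4   4   9   9   9   9   9
  4   0   0   0   0   0   0   4   4   4   4   4   9   9  11  11  11

4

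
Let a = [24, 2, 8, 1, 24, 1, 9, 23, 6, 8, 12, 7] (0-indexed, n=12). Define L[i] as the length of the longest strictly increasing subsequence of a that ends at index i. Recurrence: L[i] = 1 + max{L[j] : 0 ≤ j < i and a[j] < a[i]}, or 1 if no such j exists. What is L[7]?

   i    0    1    2    3    4    5    6    7    8    9   10   11
a[i]   24    2    8    1   24    1    9   23    6    8   12    7
L[i]    1    1    2    1    3    1    3    4    2    3    4    3

4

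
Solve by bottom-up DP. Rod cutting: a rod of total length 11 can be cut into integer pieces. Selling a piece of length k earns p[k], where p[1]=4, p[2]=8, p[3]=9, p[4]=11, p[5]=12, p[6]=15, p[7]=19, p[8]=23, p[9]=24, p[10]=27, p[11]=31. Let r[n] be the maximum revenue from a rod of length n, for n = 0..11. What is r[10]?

40

   n    0    1    2    3    4    5    6    7    8    9   10   11
r[n]    0    4    8   12   16   20   24   28   32   36   40   44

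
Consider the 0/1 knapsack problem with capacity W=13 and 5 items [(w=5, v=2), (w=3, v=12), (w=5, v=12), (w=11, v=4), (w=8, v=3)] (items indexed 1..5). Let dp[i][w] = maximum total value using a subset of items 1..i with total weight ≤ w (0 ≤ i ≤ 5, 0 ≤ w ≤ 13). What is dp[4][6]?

i\w   0   1   2   3   4   5   6   7   8   9  10  11  12  13
  0   0   0   0   0   0   0   0   0   0   0   0   0   0   0
  1   0   0   0   0   0   2   2   2   2   2   2   2   2   2
  2   0   0   0  12  12  12  12  12  14  14  14  14  14  14
  3   0   0   0  12  12  12  12  12  24  24  24  24  24  26
  4   0   0   0  12  12  12  12  12  24  24  24  24  24  26
  5   0   0   0  12  12  12  12  12  24  24  24  24  24  26

12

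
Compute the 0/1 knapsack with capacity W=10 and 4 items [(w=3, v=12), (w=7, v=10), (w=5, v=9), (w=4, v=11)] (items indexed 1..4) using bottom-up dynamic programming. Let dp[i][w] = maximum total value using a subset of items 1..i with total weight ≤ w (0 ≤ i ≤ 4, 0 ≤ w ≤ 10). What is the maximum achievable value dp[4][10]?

i\w   0   1   2   3   4   5   6   7   8   9  10
  0   0   0   0   0   0   0   0   0   0   0   0
  1   0   0   0  12  12  12  12  12  12  12  12
  2   0   0   0  12  12  12  12  12  12  12  22
  3   0   0   0  12  12  12  12  12  21  21  22
  4   0   0   0  12  12  12  12  23  23  23  23

23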